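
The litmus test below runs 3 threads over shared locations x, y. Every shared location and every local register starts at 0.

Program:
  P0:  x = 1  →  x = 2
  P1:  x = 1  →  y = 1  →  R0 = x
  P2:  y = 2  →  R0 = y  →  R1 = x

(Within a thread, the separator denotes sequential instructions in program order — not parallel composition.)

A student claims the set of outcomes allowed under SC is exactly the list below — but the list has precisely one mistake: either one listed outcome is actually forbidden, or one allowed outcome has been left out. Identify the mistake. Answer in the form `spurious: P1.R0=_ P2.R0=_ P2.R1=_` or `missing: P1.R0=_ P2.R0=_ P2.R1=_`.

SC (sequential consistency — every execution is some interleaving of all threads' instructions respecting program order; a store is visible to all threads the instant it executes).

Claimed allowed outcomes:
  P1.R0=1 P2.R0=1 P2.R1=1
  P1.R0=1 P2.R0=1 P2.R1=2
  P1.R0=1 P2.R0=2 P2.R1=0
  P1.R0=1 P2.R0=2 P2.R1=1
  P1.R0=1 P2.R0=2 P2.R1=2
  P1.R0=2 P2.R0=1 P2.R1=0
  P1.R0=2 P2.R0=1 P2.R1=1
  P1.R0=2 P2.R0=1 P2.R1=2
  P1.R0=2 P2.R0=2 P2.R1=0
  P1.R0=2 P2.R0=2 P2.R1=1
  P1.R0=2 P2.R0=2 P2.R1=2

outcome vector order: (P1.R0,P2.R0,P2.R1)
under SC → (1,1,1) (1,1,2) (1,2,0) (1,2,1) (1,2,2) (2,1,1) (2,1,2) (2,2,0) (2,2,1) (2,2,2)
claimed∖SC = {(2,1,0)}

spurious: P1.R0=2 P2.R0=1 P2.R1=0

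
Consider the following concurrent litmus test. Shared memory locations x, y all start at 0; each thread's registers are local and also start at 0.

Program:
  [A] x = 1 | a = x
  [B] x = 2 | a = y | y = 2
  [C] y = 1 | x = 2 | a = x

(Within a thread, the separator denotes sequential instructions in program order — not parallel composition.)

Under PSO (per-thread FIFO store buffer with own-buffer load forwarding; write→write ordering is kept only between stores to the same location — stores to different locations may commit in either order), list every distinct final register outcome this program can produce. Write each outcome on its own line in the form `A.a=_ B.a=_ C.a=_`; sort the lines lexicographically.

A.a=1 B.a=0 C.a=1
A.a=1 B.a=0 C.a=2
A.a=1 B.a=1 C.a=1
A.a=1 B.a=1 C.a=2
A.a=2 B.a=0 C.a=1
A.a=2 B.a=0 C.a=2
A.a=2 B.a=1 C.a=1
A.a=2 B.a=1 C.a=2

outcome vector order: (A.a,B.a,C.a)
|PSO outcomes| = 8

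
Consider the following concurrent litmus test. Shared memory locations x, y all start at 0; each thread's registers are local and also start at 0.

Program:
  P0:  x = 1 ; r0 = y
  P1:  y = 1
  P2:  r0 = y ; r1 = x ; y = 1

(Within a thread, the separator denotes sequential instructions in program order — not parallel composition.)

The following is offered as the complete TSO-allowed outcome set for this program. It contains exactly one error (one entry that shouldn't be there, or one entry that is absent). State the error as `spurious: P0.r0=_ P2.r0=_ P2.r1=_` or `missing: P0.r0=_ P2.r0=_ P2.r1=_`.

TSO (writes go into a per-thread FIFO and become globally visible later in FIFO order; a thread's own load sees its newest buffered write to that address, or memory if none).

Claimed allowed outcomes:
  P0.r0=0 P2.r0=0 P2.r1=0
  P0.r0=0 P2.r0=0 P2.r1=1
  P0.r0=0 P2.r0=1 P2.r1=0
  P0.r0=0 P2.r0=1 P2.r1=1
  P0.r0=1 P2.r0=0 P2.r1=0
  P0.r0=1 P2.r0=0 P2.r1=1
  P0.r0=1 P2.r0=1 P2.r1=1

missing: P0.r0=1 P2.r0=1 P2.r1=0

outcome vector order: (P0.r0,P2.r0,P2.r1)
TSO (8): 0/0/0; 0/0/1; 0/1/0; 0/1/1; 1/0/0; 1/0/1; 1/1/0; 1/1/1
TSO∖claimed = {1/1/0}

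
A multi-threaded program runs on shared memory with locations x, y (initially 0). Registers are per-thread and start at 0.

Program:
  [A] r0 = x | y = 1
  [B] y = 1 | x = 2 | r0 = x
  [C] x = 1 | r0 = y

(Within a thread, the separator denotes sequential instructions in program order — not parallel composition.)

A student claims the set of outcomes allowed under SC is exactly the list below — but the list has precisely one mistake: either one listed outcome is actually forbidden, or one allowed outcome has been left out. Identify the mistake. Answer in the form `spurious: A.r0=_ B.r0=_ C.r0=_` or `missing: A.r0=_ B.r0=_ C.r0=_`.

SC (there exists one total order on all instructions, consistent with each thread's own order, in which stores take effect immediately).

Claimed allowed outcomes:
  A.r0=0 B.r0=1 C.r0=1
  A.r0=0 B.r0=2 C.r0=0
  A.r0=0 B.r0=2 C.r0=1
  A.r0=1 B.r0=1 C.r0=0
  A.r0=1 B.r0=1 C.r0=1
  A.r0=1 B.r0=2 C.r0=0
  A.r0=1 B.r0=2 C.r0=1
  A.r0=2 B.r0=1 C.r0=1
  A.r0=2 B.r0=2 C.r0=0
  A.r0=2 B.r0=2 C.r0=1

outcome vector order: (A.r0,B.r0,C.r0)
under SC → <0 1 1>, <0 2 0>, <0 2 1>, <1 1 1>, <1 2 0>, <1 2 1>, <2 1 1>, <2 2 0>, <2 2 1>
claimed∖SC = {<1 1 0>}

spurious: A.r0=1 B.r0=1 C.r0=0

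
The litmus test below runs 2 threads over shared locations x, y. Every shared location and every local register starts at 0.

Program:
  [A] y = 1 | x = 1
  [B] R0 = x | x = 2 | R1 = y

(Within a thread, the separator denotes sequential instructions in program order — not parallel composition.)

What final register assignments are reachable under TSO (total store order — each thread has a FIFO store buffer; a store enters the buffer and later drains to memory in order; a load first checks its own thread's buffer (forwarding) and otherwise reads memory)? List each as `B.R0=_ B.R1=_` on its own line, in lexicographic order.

B.R0=0 B.R1=0
B.R0=0 B.R1=1
B.R0=1 B.R1=1

outcome vector order: (B.R0,B.R1)
|TSO outcomes| = 3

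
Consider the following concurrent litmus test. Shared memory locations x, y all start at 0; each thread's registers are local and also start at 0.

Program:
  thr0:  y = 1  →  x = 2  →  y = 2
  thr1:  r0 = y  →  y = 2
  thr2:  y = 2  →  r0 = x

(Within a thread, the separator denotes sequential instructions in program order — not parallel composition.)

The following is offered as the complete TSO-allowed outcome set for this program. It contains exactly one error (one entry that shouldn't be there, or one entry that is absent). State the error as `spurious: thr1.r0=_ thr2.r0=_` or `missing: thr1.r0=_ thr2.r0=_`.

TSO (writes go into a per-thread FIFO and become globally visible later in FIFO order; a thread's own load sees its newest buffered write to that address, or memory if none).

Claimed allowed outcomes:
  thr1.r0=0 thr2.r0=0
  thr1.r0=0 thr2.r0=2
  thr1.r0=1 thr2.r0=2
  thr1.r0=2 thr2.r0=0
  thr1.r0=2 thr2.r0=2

outcome vector order: (thr1.r0,thr2.r0)
[TSO] allowed = {0/0 0/2 1/0 1/2 2/0 2/2}
TSO∖claimed = {1/0}

missing: thr1.r0=1 thr2.r0=0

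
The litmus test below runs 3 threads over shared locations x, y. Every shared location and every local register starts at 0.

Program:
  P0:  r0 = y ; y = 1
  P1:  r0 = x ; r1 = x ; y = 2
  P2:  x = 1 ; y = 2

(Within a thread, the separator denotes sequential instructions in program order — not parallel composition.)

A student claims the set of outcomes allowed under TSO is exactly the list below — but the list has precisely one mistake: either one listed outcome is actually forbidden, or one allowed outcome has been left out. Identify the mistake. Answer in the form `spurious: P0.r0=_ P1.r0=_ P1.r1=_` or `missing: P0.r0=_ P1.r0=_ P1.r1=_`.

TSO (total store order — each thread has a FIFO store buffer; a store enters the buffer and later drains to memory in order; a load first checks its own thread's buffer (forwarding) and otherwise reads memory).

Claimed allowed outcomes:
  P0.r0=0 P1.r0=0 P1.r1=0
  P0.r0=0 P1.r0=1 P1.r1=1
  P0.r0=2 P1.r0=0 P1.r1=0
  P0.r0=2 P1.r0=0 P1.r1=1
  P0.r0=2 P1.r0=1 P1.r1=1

missing: P0.r0=0 P1.r0=0 P1.r1=1

outcome vector order: (P0.r0,P1.r0,P1.r1)
TSO: 6 outcomes — {0/0/0 0/0/1 0/1/1 2/0/0 2/0/1 2/1/1}
TSO∖claimed = {0/0/1}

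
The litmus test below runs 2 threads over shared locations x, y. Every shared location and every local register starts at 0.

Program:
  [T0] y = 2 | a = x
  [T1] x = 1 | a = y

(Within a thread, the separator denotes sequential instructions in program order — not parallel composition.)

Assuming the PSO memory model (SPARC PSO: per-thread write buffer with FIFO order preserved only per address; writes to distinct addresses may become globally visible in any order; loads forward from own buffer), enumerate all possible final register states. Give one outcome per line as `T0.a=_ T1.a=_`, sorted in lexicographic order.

T0.a=0 T1.a=0
T0.a=0 T1.a=2
T0.a=1 T1.a=0
T0.a=1 T1.a=2

outcome vector order: (T0.a,T1.a)
|PSO outcomes| = 4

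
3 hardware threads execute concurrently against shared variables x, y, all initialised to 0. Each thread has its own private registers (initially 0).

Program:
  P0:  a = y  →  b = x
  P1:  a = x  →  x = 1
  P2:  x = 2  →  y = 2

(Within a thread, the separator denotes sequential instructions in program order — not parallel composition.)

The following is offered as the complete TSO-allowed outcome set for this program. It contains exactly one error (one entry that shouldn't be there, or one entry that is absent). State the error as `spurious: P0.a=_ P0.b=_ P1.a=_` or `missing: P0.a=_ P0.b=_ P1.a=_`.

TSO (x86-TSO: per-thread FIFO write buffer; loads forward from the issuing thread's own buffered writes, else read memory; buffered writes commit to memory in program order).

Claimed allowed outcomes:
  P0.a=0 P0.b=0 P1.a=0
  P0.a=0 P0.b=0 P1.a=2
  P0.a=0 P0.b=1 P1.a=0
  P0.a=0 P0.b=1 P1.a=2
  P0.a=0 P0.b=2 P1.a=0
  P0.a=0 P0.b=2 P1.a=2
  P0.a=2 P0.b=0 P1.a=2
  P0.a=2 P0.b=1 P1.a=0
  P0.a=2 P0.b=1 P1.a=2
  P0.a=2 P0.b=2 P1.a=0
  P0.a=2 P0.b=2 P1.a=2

outcome vector order: (P0.a,P0.b,P1.a)
[TSO] allowed = {<0 0 0> <0 0 2> <0 1 0> <0 1 2> <0 2 0> <0 2 2> <2 1 0> <2 1 2> <2 2 0> <2 2 2>}
claimed∖TSO = {<2 0 2>}

spurious: P0.a=2 P0.b=0 P1.a=2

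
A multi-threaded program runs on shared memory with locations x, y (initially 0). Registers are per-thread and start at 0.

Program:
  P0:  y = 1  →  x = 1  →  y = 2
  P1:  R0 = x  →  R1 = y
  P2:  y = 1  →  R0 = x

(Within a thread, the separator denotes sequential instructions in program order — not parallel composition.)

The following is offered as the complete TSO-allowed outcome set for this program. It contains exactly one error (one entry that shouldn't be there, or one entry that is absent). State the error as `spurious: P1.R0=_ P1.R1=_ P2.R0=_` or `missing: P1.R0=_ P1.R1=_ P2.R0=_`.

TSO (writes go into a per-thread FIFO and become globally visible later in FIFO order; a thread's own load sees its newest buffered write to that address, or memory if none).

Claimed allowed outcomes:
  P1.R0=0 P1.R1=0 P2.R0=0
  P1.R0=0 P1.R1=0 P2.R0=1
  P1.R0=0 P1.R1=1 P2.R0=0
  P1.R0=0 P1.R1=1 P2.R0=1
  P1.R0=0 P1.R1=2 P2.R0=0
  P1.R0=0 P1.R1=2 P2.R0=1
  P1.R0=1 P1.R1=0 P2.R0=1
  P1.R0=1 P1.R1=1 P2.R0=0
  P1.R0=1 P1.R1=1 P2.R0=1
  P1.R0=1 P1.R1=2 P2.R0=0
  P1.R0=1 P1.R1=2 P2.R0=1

spurious: P1.R0=1 P1.R1=0 P2.R0=1

outcome vector order: (P1.R0,P1.R1,P2.R0)
TSO (10): 000 001 010 011 020 021 110 111 120 121
claimed∖TSO = {101}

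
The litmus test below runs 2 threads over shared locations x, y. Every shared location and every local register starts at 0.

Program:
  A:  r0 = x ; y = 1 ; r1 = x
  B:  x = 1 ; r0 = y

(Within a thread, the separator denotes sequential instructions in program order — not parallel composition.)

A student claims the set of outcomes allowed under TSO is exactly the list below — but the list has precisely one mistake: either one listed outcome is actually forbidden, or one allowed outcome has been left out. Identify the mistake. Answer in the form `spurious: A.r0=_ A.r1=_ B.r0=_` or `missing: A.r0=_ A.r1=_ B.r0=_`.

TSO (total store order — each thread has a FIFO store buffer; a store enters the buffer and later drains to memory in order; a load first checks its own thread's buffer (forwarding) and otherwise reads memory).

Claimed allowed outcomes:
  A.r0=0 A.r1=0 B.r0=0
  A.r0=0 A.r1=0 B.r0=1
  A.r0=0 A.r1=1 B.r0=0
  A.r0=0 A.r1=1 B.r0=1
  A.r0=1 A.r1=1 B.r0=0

missing: A.r0=1 A.r1=1 B.r0=1

outcome vector order: (A.r0,A.r1,B.r0)
under TSO → 000 001 010 011 110 111
TSO∖claimed = {111}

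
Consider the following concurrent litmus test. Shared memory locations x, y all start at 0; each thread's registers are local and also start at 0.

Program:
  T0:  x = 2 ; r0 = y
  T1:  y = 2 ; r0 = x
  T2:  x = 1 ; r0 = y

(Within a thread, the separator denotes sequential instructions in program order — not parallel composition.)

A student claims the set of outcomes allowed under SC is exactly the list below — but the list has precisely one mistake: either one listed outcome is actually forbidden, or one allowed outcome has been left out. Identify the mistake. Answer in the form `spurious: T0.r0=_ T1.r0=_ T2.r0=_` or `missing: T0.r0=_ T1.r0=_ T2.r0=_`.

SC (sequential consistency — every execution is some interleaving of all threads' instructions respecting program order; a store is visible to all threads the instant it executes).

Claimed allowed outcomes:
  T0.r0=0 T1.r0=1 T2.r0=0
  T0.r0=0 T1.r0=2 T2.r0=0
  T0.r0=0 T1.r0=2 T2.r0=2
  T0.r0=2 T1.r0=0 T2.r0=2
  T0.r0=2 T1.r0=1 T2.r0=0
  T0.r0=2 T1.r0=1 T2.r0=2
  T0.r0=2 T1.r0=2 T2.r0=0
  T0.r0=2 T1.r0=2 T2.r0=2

missing: T0.r0=0 T1.r0=1 T2.r0=2

outcome vector order: (T0.r0,T1.r0,T2.r0)
SC: 9 outcomes — {(0,1,0); (0,1,2); (0,2,0); (0,2,2); (2,0,2); (2,1,0); (2,1,2); (2,2,0); (2,2,2)}
SC∖claimed = {(0,1,2)}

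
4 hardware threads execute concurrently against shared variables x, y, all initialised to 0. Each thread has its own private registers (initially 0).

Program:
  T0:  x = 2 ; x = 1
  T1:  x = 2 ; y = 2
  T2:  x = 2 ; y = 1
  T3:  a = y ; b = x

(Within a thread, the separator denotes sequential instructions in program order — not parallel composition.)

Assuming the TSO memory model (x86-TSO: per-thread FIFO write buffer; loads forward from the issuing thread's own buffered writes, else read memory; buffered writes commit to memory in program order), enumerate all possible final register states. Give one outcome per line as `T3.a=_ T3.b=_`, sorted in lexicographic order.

outcome vector order: (T3.a,T3.b)
|TSO outcomes| = 7

T3.a=0 T3.b=0
T3.a=0 T3.b=1
T3.a=0 T3.b=2
T3.a=1 T3.b=1
T3.a=1 T3.b=2
T3.a=2 T3.b=1
T3.a=2 T3.b=2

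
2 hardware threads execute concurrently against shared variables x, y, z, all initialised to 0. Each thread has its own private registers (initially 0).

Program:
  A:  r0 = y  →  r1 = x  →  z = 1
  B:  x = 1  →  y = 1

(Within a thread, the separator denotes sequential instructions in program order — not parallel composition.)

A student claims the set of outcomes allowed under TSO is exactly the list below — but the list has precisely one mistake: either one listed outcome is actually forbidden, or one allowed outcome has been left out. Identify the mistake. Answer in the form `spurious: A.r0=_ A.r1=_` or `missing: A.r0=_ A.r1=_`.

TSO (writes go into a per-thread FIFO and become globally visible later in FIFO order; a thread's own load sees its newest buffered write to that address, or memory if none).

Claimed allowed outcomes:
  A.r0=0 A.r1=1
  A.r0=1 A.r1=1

outcome vector order: (A.r0,A.r1)
TSO: 3 outcomes — {(0,0), (0,1), (1,1)}
TSO∖claimed = {(0,0)}

missing: A.r0=0 A.r1=0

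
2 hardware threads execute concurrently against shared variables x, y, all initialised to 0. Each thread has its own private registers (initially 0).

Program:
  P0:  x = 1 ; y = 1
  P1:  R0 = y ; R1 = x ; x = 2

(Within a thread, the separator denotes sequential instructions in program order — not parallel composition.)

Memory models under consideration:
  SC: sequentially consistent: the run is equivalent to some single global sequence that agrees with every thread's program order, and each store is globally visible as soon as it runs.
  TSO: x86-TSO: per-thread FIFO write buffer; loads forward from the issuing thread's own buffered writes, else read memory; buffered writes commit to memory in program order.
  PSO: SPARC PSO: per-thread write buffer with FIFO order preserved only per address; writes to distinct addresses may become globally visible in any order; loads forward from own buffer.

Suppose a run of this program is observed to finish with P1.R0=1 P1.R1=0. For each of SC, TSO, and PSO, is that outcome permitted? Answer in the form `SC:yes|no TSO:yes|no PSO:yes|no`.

SC:no TSO:no PSO:yes

outcome vector order: (P1.R0,P1.R1)
SC (3): 00 01 11
TSO (3): 00 01 11
PSO (4): 00 01 10 11
target 10 ∈ {PSO}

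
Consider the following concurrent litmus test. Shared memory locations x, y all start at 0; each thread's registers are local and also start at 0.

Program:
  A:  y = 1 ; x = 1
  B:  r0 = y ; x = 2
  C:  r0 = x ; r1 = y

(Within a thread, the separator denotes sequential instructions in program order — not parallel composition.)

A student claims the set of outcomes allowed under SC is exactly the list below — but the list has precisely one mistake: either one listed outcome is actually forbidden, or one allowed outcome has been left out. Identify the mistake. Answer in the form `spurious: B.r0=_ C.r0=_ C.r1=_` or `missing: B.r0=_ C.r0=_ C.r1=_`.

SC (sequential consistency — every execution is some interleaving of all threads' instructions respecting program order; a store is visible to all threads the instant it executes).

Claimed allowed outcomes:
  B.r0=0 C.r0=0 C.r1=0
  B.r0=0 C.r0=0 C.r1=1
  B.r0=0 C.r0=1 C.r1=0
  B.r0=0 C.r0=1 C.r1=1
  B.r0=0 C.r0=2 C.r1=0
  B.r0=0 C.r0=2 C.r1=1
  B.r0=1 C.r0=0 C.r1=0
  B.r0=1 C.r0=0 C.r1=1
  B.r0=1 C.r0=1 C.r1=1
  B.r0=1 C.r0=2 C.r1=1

spurious: B.r0=0 C.r0=1 C.r1=0

outcome vector order: (B.r0,C.r0,C.r1)
SC (9): (0,0,0) (0,0,1) (0,1,1) (0,2,0) (0,2,1) (1,0,0) (1,0,1) (1,1,1) (1,2,1)
claimed∖SC = {(0,1,0)}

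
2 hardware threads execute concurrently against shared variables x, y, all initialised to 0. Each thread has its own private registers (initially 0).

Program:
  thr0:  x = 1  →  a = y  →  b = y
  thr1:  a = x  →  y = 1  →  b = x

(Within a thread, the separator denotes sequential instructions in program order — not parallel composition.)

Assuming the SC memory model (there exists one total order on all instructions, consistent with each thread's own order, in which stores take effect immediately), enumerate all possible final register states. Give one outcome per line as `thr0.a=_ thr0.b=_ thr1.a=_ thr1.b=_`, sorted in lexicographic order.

outcome vector order: (thr0.a,thr0.b,thr1.a,thr1.b)
|SC outcomes| = 7

thr0.a=0 thr0.b=0 thr1.a=0 thr1.b=1
thr0.a=0 thr0.b=0 thr1.a=1 thr1.b=1
thr0.a=0 thr0.b=1 thr1.a=0 thr1.b=1
thr0.a=0 thr0.b=1 thr1.a=1 thr1.b=1
thr0.a=1 thr0.b=1 thr1.a=0 thr1.b=0
thr0.a=1 thr0.b=1 thr1.a=0 thr1.b=1
thr0.a=1 thr0.b=1 thr1.a=1 thr1.b=1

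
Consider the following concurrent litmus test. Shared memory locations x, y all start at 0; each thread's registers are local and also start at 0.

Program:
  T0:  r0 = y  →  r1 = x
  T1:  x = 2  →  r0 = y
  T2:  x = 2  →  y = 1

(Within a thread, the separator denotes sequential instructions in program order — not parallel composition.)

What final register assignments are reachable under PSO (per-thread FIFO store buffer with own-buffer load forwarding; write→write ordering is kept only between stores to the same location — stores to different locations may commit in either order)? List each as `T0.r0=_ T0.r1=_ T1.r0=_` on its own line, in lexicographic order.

outcome vector order: (T0.r0,T0.r1,T1.r0)
|PSO outcomes| = 8

T0.r0=0 T0.r1=0 T1.r0=0
T0.r0=0 T0.r1=0 T1.r0=1
T0.r0=0 T0.r1=2 T1.r0=0
T0.r0=0 T0.r1=2 T1.r0=1
T0.r0=1 T0.r1=0 T1.r0=0
T0.r0=1 T0.r1=0 T1.r0=1
T0.r0=1 T0.r1=2 T1.r0=0
T0.r0=1 T0.r1=2 T1.r0=1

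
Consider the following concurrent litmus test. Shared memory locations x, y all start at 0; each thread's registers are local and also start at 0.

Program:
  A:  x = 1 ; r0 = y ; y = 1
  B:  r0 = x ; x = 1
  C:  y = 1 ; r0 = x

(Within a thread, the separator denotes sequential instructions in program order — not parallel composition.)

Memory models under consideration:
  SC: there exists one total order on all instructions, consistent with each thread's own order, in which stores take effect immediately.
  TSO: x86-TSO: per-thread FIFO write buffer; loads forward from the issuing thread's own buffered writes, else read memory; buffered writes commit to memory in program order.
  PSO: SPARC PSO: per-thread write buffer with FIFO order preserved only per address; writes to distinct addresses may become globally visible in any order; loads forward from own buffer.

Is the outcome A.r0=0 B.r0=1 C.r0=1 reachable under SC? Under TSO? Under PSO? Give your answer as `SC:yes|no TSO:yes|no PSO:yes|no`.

SC:yes TSO:yes PSO:yes

outcome vector order: (A.r0,B.r0,C.r0)
[SC] allowed = {001; 011; 100; 101; 110; 111}
[TSO] allowed = {000; 001; 010; 011; 100; 101; 110; 111}
[PSO] allowed = {000; 001; 010; 011; 100; 101; 110; 111}
target 011 ∈ {SC,TSO,PSO}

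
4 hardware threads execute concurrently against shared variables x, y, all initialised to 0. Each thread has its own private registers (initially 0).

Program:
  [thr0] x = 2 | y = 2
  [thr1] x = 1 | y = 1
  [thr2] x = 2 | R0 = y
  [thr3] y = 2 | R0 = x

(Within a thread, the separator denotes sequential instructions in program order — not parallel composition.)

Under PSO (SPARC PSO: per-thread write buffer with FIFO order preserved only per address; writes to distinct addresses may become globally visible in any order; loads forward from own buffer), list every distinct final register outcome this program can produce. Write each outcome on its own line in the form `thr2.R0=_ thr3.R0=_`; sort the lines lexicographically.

outcome vector order: (thr2.R0,thr3.R0)
|PSO outcomes| = 9

thr2.R0=0 thr3.R0=0
thr2.R0=0 thr3.R0=1
thr2.R0=0 thr3.R0=2
thr2.R0=1 thr3.R0=0
thr2.R0=1 thr3.R0=1
thr2.R0=1 thr3.R0=2
thr2.R0=2 thr3.R0=0
thr2.R0=2 thr3.R0=1
thr2.R0=2 thr3.R0=2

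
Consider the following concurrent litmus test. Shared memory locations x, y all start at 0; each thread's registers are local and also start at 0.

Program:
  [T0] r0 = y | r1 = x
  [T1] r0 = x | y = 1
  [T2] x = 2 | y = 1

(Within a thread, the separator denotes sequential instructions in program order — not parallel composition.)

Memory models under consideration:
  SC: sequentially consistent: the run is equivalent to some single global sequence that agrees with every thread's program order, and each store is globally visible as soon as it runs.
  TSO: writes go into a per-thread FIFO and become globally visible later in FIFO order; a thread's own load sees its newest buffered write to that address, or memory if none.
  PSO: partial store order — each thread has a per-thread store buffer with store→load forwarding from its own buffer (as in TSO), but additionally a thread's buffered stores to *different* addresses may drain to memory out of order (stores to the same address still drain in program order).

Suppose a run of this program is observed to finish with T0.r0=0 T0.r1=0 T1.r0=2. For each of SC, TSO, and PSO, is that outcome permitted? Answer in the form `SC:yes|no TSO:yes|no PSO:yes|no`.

outcome vector order: (T0.r0,T0.r1,T1.r0)
[SC] allowed = {000, 002, 020, 022, 100, 120, 122}
[TSO] allowed = {000, 002, 020, 022, 100, 120, 122}
[PSO] allowed = {000, 002, 020, 022, 100, 102, 120, 122}
target 002 ∈ {SC,TSO,PSO}

SC:yes TSO:yes PSO:yes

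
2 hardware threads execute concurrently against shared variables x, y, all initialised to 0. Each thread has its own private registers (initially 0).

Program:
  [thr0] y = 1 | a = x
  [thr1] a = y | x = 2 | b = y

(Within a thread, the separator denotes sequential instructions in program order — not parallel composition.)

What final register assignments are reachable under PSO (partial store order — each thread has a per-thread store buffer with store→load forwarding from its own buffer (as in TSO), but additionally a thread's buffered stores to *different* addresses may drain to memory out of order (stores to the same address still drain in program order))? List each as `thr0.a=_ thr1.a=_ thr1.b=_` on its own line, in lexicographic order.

outcome vector order: (thr0.a,thr1.a,thr1.b)
|PSO outcomes| = 6

thr0.a=0 thr1.a=0 thr1.b=0
thr0.a=0 thr1.a=0 thr1.b=1
thr0.a=0 thr1.a=1 thr1.b=1
thr0.a=2 thr1.a=0 thr1.b=0
thr0.a=2 thr1.a=0 thr1.b=1
thr0.a=2 thr1.a=1 thr1.b=1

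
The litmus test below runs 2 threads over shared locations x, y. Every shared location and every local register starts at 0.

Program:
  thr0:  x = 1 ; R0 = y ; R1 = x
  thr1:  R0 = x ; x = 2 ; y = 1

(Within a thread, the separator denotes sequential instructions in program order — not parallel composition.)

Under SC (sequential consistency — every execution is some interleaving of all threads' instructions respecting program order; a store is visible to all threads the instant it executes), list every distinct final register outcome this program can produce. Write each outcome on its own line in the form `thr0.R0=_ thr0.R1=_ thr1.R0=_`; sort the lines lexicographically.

thr0.R0=0 thr0.R1=1 thr1.R0=0
thr0.R0=0 thr0.R1=1 thr1.R0=1
thr0.R0=0 thr0.R1=2 thr1.R0=0
thr0.R0=0 thr0.R1=2 thr1.R0=1
thr0.R0=1 thr0.R1=1 thr1.R0=0
thr0.R0=1 thr0.R1=2 thr1.R0=0
thr0.R0=1 thr0.R1=2 thr1.R0=1

outcome vector order: (thr0.R0,thr0.R1,thr1.R0)
|SC outcomes| = 7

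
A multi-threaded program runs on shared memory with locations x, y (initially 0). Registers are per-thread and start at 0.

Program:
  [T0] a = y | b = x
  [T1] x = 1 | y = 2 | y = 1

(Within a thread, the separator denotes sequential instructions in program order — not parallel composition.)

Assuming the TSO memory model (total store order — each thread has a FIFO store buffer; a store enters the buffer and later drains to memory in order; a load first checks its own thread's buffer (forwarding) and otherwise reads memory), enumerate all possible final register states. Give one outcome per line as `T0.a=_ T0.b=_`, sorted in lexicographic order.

outcome vector order: (T0.a,T0.b)
|TSO outcomes| = 4

T0.a=0 T0.b=0
T0.a=0 T0.b=1
T0.a=1 T0.b=1
T0.a=2 T0.b=1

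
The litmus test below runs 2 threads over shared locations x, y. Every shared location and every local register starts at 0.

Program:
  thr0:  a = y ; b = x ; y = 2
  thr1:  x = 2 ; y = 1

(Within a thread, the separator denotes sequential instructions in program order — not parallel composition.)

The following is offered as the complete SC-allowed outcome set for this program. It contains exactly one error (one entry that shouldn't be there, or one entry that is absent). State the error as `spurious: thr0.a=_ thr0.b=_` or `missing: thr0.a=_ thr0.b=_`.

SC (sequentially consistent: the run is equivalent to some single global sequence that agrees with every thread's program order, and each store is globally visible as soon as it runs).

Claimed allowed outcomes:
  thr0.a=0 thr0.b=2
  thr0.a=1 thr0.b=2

outcome vector order: (thr0.a,thr0.b)
SC (3): (0,0), (0,2), (1,2)
SC∖claimed = {(0,0)}

missing: thr0.a=0 thr0.b=0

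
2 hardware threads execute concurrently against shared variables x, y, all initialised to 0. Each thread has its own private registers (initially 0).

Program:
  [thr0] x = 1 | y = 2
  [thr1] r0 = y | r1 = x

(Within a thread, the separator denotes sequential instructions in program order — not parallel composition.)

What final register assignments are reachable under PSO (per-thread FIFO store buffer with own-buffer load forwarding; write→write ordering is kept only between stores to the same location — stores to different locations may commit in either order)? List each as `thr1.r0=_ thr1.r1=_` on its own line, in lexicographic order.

thr1.r0=0 thr1.r1=0
thr1.r0=0 thr1.r1=1
thr1.r0=2 thr1.r1=0
thr1.r0=2 thr1.r1=1

outcome vector order: (thr1.r0,thr1.r1)
|PSO outcomes| = 4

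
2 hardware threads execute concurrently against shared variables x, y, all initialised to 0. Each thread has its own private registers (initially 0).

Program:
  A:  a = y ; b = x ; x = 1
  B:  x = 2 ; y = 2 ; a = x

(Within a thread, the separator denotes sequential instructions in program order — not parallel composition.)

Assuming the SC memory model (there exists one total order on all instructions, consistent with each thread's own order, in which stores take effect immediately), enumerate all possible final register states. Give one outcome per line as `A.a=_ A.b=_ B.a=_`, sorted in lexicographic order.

A.a=0 A.b=0 B.a=1
A.a=0 A.b=0 B.a=2
A.a=0 A.b=2 B.a=1
A.a=0 A.b=2 B.a=2
A.a=2 A.b=2 B.a=1
A.a=2 A.b=2 B.a=2

outcome vector order: (A.a,A.b,B.a)
|SC outcomes| = 6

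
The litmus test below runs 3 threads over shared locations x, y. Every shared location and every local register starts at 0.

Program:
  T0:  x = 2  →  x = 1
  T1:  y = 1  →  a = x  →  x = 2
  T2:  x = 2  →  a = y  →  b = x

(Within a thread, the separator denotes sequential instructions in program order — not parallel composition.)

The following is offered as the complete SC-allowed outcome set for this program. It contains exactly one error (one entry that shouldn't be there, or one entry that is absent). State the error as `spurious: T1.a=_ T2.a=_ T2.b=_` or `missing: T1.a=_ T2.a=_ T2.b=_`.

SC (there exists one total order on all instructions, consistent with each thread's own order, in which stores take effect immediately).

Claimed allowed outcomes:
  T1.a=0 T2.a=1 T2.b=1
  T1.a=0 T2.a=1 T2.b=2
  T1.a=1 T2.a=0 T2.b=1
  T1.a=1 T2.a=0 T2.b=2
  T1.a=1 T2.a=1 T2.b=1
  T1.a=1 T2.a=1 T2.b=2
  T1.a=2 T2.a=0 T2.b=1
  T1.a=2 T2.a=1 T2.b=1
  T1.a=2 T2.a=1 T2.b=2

missing: T1.a=2 T2.a=0 T2.b=2

outcome vector order: (T1.a,T2.a,T2.b)
[SC] allowed = {<0 1 1>; <0 1 2>; <1 0 1>; <1 0 2>; <1 1 1>; <1 1 2>; <2 0 1>; <2 0 2>; <2 1 1>; <2 1 2>}
SC∖claimed = {<2 0 2>}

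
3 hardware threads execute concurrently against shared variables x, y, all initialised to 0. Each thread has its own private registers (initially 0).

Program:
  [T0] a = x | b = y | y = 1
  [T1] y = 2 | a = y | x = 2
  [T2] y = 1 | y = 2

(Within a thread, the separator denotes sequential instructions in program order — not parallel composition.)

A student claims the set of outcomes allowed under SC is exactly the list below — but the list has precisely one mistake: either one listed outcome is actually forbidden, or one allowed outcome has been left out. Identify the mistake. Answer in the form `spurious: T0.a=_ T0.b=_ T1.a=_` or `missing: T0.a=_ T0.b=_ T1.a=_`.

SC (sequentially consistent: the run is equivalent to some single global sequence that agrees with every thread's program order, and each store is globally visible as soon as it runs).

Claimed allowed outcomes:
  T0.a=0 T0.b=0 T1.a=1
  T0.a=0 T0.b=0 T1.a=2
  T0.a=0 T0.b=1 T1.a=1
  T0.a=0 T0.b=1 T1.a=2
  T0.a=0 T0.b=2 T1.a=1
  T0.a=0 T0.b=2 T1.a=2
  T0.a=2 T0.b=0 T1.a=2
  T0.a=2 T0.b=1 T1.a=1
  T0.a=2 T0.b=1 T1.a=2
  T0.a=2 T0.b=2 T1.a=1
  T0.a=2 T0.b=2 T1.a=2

outcome vector order: (T0.a,T0.b,T1.a)
SC (10): (0,0,1); (0,0,2); (0,1,1); (0,1,2); (0,2,1); (0,2,2); (2,1,1); (2,1,2); (2,2,1); (2,2,2)
claimed∖SC = {(2,0,2)}

spurious: T0.a=2 T0.b=0 T1.a=2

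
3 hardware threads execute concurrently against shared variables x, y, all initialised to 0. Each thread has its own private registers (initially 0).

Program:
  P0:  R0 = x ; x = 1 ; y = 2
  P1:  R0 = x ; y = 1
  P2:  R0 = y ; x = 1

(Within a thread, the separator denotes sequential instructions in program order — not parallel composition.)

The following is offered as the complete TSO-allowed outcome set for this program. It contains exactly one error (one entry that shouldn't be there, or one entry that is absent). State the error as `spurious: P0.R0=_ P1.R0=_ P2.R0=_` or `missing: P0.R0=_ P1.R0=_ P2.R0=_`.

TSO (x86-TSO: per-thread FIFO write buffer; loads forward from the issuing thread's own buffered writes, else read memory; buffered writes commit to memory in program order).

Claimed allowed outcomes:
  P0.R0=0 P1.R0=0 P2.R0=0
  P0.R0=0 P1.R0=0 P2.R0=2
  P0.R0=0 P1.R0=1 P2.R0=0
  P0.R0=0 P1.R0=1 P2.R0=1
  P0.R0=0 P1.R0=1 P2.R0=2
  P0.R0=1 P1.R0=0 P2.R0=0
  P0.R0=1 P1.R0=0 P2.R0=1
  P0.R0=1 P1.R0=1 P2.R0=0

outcome vector order: (P0.R0,P1.R0,P2.R0)
TSO (9): 0/0/0; 0/0/1; 0/0/2; 0/1/0; 0/1/1; 0/1/2; 1/0/0; 1/0/1; 1/1/0
TSO∖claimed = {0/0/1}

missing: P0.R0=0 P1.R0=0 P2.R0=1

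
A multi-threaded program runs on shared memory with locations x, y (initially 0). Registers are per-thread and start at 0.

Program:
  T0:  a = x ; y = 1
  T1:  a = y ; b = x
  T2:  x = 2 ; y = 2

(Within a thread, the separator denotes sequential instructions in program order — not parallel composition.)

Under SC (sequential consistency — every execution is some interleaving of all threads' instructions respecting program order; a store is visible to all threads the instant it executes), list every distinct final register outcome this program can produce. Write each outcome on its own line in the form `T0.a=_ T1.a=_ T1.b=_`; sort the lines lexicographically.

outcome vector order: (T0.a,T1.a,T1.b)
|SC outcomes| = 9

T0.a=0 T1.a=0 T1.b=0
T0.a=0 T1.a=0 T1.b=2
T0.a=0 T1.a=1 T1.b=0
T0.a=0 T1.a=1 T1.b=2
T0.a=0 T1.a=2 T1.b=2
T0.a=2 T1.a=0 T1.b=0
T0.a=2 T1.a=0 T1.b=2
T0.a=2 T1.a=1 T1.b=2
T0.a=2 T1.a=2 T1.b=2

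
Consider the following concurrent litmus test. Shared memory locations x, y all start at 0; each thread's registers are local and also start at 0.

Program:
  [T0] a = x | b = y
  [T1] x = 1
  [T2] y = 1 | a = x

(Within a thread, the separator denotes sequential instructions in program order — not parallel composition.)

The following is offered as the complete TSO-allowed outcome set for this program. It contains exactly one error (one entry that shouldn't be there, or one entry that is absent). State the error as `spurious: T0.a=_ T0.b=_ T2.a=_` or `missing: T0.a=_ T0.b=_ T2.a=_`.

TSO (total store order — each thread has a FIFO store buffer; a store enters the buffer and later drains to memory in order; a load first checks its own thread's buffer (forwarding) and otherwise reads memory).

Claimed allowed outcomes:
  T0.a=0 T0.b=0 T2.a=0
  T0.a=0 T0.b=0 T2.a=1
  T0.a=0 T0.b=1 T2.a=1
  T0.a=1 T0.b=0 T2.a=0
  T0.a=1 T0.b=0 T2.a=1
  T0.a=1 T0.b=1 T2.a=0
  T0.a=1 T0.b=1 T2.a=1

missing: T0.a=0 T0.b=1 T2.a=0

outcome vector order: (T0.a,T0.b,T2.a)
TSO (8): 000 001 010 011 100 101 110 111
TSO∖claimed = {010}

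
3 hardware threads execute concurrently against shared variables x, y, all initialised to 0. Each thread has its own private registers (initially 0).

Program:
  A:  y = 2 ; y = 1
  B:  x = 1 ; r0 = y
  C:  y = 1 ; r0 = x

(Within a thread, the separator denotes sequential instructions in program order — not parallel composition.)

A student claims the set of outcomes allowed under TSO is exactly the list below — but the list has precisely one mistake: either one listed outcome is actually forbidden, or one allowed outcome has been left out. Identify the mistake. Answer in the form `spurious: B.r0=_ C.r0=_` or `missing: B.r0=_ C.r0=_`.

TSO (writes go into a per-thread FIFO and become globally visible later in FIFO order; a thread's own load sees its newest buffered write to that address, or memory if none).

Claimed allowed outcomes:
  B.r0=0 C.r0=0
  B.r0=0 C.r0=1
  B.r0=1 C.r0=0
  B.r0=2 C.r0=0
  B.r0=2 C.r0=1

outcome vector order: (B.r0,C.r0)
under TSO → 00, 01, 10, 11, 20, 21
TSO∖claimed = {11}

missing: B.r0=1 C.r0=1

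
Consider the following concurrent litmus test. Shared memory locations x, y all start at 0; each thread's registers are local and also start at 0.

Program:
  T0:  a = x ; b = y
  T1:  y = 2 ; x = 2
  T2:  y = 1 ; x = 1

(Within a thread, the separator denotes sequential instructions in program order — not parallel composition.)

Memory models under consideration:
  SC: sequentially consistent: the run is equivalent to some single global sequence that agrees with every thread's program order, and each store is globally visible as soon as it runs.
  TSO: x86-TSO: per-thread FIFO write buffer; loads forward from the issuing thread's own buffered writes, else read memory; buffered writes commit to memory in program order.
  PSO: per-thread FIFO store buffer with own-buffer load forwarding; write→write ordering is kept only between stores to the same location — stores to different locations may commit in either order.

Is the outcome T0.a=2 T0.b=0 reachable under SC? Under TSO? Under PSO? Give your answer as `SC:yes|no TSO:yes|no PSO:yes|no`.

SC:no TSO:no PSO:yes

outcome vector order: (T0.a,T0.b)
SC: 7 outcomes — {00, 01, 02, 11, 12, 21, 22}
TSO: 7 outcomes — {00, 01, 02, 11, 12, 21, 22}
PSO: 9 outcomes — {00, 01, 02, 10, 11, 12, 20, 21, 22}
target 20 ∈ {PSO}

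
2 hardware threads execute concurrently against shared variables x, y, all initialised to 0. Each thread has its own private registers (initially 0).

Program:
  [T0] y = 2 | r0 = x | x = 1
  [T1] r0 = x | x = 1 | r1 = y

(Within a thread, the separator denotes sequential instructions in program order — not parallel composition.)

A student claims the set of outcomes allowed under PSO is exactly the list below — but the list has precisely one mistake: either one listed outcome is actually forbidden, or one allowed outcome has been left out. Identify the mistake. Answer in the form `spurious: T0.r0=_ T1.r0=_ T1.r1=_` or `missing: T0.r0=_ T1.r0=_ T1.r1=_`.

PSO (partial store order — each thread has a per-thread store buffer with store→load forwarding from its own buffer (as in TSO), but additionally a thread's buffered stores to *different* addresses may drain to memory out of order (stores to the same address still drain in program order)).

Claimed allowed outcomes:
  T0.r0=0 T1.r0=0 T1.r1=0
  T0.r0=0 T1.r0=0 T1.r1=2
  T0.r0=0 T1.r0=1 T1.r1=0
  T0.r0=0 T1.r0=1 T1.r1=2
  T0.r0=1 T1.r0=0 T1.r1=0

outcome vector order: (T0.r0,T1.r0,T1.r1)
[PSO] allowed = {<0 0 0> <0 0 2> <0 1 0> <0 1 2> <1 0 0> <1 0 2>}
PSO∖claimed = {<1 0 2>}

missing: T0.r0=1 T1.r0=0 T1.r1=2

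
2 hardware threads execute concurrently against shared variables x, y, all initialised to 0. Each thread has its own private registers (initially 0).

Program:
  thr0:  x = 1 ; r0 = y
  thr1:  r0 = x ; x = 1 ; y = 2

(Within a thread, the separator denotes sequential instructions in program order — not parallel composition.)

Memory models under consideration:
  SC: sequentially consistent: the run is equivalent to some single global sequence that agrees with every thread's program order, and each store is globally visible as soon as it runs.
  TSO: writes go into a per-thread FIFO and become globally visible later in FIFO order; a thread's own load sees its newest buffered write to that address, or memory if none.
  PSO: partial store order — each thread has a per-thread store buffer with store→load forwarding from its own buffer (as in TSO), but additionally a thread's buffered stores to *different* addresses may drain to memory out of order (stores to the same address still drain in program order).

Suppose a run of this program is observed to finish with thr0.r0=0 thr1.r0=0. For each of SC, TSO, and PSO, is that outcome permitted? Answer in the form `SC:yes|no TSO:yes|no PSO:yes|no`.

SC:yes TSO:yes PSO:yes

outcome vector order: (thr0.r0,thr1.r0)
[SC] allowed = {00, 01, 20, 21}
[TSO] allowed = {00, 01, 20, 21}
[PSO] allowed = {00, 01, 20, 21}
target 00 ∈ {SC,TSO,PSO}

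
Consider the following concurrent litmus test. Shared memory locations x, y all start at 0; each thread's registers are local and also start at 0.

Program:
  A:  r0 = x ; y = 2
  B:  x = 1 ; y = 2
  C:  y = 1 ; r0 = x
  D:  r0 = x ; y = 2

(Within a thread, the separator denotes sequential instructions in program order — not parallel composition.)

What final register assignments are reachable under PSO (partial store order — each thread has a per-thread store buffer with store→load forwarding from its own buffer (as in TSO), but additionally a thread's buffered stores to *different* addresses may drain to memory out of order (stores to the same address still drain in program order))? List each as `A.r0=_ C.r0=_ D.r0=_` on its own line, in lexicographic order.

outcome vector order: (A.r0,C.r0,D.r0)
|PSO outcomes| = 8

A.r0=0 C.r0=0 D.r0=0
A.r0=0 C.r0=0 D.r0=1
A.r0=0 C.r0=1 D.r0=0
A.r0=0 C.r0=1 D.r0=1
A.r0=1 C.r0=0 D.r0=0
A.r0=1 C.r0=0 D.r0=1
A.r0=1 C.r0=1 D.r0=0
A.r0=1 C.r0=1 D.r0=1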